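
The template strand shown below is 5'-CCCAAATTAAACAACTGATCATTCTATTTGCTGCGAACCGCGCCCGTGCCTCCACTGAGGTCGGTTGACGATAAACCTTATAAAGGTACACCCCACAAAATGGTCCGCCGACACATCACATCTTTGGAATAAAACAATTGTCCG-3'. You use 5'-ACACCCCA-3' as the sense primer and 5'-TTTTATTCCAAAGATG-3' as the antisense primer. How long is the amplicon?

The forward primer matches the template at positions 88–95.
The reverse primer's reverse complement is CATCTTTGGAATAAAA, which matches the template at positions 119–134.
Amplicon spans positions 88–134: 47 bp.

47 bp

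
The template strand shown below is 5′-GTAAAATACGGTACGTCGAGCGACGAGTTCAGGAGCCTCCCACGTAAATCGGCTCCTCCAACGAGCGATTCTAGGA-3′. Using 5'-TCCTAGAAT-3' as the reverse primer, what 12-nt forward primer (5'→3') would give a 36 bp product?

The reverse primer's reverse complement ATTCTAGGA matches the template at positions 68–76, so the product ends at position 76.
A 36 bp product then starts at position 76 − 36 + 1 = 41.
The forward primer is identical to the top strand there: CACGTAAATCGG.

5'-CACGTAAATCGG-3'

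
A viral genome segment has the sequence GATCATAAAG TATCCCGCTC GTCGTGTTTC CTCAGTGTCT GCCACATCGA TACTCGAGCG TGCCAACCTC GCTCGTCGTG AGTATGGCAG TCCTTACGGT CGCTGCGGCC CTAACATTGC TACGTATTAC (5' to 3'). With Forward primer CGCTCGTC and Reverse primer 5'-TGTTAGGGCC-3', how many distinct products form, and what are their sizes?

The forward primer CGCTCGTC matches the top strand at positions 16–23, 70–77.
The reverse primer's reverse complement is GGCCCTAACA, matching at positions 107–116.
Each forward site pairs with the reverse site to give a product ending at position 116: sizes 101, 47 bp.

Two products: 101 bp, 47 bp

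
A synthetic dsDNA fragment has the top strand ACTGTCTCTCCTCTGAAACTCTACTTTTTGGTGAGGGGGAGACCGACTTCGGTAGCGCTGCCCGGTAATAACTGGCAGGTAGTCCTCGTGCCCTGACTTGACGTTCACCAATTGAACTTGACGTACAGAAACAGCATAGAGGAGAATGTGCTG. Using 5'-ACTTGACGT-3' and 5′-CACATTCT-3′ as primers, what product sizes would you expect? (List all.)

The forward primer ACTTGACGT matches the top strand at positions 96–104, 116–124.
The reverse primer's reverse complement is AGAATGTG, matching at positions 143–150.
Each forward site pairs with the reverse site to give a product ending at position 150: sizes 55, 35 bp.

55 bp, 35 bp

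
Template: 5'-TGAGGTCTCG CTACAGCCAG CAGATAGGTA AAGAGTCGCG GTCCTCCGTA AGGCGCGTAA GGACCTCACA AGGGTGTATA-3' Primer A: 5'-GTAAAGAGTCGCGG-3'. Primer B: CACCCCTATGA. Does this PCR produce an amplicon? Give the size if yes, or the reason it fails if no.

No product — primer B has no binding site in the template.

Primer B (CACCCCTATGA) does not match the top strand, and its reverse complement TCATAGGGGTG does not match either.
With no annealing site for primer B, no amplification occurs.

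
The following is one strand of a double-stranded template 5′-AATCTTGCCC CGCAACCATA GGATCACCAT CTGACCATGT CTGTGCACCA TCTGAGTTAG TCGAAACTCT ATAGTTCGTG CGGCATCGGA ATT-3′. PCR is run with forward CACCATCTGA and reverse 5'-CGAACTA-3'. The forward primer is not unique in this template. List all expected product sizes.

54 bp, 33 bp

The forward primer CACCATCTGA matches the top strand at positions 25–34, 46–55.
The reverse primer's reverse complement is TAGTTCG, matching at positions 72–78.
Each forward site pairs with the reverse site to give a product ending at position 78: sizes 54, 33 bp.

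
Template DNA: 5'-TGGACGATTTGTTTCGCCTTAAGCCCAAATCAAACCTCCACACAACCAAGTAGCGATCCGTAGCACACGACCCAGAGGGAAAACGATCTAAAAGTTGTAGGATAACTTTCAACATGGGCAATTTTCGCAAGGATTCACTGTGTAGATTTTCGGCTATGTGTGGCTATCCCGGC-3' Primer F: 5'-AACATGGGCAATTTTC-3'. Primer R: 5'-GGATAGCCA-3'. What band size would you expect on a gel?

Forward primer AACATGGGCAATTTTC is found on the top strand at positions 111–126.
Reverse complement of the reverse primer: TGGCTATCC. This occurs on the top strand at positions 161–169.
Amplicon spans positions 111–169: 59 bp.

59 bp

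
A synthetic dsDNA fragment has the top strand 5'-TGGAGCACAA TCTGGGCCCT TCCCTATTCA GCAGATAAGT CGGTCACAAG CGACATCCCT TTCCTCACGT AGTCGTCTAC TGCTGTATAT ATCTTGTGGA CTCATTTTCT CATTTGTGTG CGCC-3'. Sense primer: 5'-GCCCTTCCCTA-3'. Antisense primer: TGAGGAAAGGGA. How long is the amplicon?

Forward primer GCCCTTCCCTA is found on the top strand at positions 16–26.
Taking the reverse complement of TGAGGAAAGGGA gives TCCCTTTCCTCA, found at positions 56–67 on the template; the primer anneals here to the top strand with its 3' end pointing upstream.
The product runs from position 16 to position 67, so its length is 67 − 16 + 1 = 52 bp.

52 bp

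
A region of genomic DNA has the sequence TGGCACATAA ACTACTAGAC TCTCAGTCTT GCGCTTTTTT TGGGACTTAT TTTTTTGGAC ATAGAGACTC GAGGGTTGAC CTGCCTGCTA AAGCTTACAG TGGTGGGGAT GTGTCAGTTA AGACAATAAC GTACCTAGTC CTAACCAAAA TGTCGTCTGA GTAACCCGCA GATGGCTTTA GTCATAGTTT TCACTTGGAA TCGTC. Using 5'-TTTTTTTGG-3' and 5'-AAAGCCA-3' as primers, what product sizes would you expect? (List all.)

145 bp, 130 bp

The forward primer TTTTTTTGG matches the top strand at positions 35–43, 50–58.
The reverse primer's reverse complement is TGGCTTT, matching at positions 173–179.
Each forward site pairs with the reverse site to give a product ending at position 179: sizes 145, 130 bp.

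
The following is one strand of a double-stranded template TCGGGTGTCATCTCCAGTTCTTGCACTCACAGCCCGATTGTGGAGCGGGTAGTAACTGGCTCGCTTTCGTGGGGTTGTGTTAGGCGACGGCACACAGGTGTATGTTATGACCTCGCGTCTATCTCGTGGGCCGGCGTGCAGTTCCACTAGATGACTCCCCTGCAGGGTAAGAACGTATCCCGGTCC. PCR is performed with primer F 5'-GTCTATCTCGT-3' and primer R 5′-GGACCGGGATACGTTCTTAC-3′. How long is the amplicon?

70 bp

Scanning the template, GTCTATCTCGT occurs at positions 117–127; this primer anneals to the bottom strand there with its 3' end pointing downstream.
Taking the reverse complement of GGACCGGGATACGTTCTTAC gives GTAAGAACGTATCCCGGTCC, found at positions 167–186 on the template; the primer anneals here to the top strand with its 3' end pointing upstream.
The product runs from position 117 to position 186, so its length is 186 − 117 + 1 = 70 bp.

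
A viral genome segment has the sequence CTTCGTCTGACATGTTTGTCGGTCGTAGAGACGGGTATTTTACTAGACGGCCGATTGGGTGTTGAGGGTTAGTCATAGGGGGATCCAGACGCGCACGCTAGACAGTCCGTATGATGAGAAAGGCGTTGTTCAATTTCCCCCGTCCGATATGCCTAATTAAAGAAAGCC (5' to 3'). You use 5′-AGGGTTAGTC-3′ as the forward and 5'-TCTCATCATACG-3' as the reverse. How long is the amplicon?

55 bp

Forward primer AGGGTTAGTC is found on the top strand at positions 65–74.
Reverse complement of the reverse primer: CGTATGATGAGA. This occurs on the top strand at positions 108–119.
The product runs from position 65 to position 119, so its length is 119 − 65 + 1 = 55 bp.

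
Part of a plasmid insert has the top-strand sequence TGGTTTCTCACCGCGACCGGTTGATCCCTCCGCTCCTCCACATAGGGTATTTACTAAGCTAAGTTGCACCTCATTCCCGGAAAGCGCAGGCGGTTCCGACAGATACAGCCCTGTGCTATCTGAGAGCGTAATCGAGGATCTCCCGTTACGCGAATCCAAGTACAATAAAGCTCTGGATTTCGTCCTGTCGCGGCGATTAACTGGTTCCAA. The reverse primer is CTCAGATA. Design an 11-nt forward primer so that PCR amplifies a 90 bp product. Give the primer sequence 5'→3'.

5'-CCTCCACATAG-3'

The reverse primer's reverse complement TATCTGAG matches the template at positions 117–124, so the product ends at position 124.
A 90 bp product then starts at position 124 − 90 + 1 = 35.
The forward primer is identical to the top strand there: CCTCCACATAG.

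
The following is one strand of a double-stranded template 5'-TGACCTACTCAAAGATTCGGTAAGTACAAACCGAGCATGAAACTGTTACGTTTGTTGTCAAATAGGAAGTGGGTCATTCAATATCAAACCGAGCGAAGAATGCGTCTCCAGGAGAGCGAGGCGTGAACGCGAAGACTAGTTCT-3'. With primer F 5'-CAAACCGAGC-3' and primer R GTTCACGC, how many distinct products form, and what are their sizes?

Two products: 102 bp, 44 bp

The forward primer CAAACCGAGC matches the top strand at positions 27–36, 85–94.
The reverse primer's reverse complement is GCGTGAAC, matching at positions 121–128.
Each forward site pairs with the reverse site to give a product ending at position 128: sizes 102, 44 bp.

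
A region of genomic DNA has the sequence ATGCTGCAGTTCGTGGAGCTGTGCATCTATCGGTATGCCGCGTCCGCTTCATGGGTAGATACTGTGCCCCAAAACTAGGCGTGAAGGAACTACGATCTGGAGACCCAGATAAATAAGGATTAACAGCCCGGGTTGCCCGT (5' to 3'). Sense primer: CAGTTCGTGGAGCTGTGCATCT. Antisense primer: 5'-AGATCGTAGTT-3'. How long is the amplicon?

Scanning the template, CAGTTCGTGGAGCTGTGCATCT occurs at positions 7–28; this primer anneals to the bottom strand there with its 3' end pointing downstream.
Taking the reverse complement of AGATCGTAGTT gives AACTACGATCT, found at positions 88–98 on the template; the primer anneals here to the top strand with its 3' end pointing upstream.
Amplicon spans positions 7–98: 92 bp.

92 bp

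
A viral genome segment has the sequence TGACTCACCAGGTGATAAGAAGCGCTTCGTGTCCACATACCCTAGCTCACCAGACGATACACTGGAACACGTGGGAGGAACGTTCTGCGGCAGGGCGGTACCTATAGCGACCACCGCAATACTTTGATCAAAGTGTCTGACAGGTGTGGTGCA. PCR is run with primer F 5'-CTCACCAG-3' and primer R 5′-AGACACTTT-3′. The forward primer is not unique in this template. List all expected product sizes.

135 bp, 93 bp

The forward primer CTCACCAG matches the top strand at positions 4–11, 46–53.
The reverse primer's reverse complement is AAAGTGTCT, matching at positions 130–138.
Each forward site pairs with the reverse site to give a product ending at position 138: sizes 135, 93 bp.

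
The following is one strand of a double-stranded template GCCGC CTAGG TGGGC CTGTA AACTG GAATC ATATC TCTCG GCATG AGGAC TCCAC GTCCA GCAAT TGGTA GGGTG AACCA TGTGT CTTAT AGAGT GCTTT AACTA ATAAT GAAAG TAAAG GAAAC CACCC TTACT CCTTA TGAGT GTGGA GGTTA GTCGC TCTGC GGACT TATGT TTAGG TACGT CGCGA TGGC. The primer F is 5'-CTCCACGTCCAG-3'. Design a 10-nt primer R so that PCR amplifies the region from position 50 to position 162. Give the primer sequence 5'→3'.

5'-GAGCGACTAA-3'

The product's 3' end on the top strand is position 162.
The reverse primer anneals to the top strand over positions 153–162, i.e. to TTAGTCGCTC.
Its sequence written 5'→3' is the reverse complement: GAGCGACTAA.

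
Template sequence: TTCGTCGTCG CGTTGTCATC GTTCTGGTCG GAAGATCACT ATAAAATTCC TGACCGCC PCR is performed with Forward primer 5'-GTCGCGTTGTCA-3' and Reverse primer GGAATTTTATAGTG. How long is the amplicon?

Scanning the template, GTCGCGTTGTCA occurs at positions 7–18; this primer anneals to the bottom strand there with its 3' end pointing downstream.
The reverse primer's reverse complement is CACTATAAAATTCC, which matches the template at positions 37–50.
Product length = (reverse-primer end) − (forward-primer start) + 1 = 50 − 7 + 1 = 44 bp.

44 bp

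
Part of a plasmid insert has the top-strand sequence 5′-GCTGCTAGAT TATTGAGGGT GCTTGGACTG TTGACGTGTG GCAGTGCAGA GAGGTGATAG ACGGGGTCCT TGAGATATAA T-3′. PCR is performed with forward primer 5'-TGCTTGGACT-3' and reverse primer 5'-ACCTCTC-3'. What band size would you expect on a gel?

36 bp

Forward primer TGCTTGGACT is found on the top strand at positions 20–29.
Taking the reverse complement of ACCTCTC gives GAGAGGT, found at positions 49–55 on the template; the primer anneals here to the top strand with its 3' end pointing upstream.
The product runs from position 20 to position 55, so its length is 55 − 20 + 1 = 36 bp.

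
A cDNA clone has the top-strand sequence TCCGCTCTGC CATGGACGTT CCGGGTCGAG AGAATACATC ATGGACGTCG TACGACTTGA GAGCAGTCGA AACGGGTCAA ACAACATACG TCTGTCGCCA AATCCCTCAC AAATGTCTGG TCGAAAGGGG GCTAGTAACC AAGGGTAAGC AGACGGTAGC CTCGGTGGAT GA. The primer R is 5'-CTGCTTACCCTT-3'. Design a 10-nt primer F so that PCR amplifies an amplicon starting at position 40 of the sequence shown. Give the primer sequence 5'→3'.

5'-CATGGACGTC-3'

The reverse primer's reverse complement AAGGGTAAGCAG matches the template at positions 141–152; the product starts at position 40.
The forward primer is identical to the top strand over positions 40–49: CATGGACGTC.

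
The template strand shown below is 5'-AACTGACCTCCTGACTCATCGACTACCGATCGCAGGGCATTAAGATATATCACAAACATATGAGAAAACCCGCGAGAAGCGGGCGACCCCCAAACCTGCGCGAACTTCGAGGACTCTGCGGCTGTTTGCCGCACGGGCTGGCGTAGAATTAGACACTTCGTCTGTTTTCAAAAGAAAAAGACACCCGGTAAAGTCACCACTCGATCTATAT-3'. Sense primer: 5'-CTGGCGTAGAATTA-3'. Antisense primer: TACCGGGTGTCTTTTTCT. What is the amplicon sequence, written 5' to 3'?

Scanning the template, CTGGCGTAGAATTA occurs at positions 138–151; this primer anneals to the bottom strand there with its 3' end pointing downstream.
The reverse primer's reverse complement is AGAAAAAGACACCCGGTA, which matches the template at positions 173–190.
The product is the template from position 138 through 190 (53 bp).

5'-CTGGCGTAGAATTAGACACTTCGTCTGTTTTCAAAAGAAAAAGACACCCGGTA-3'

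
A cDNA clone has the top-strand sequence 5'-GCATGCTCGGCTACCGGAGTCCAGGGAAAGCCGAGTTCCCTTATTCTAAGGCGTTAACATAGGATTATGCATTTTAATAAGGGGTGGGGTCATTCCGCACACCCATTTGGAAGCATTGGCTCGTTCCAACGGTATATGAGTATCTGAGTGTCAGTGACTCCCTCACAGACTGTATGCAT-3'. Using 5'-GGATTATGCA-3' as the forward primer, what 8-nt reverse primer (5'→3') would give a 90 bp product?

5'-ACACTCAG-3'

The forward primer binds at positions 62–71, so a 90 bp product ends at position 62 + 90 − 1 = 151.
The reverse primer anneals to the top strand over positions 144–151, i.e. to CTGAGTGT.
Its sequence written 5'→3' is the reverse complement: ACACTCAG.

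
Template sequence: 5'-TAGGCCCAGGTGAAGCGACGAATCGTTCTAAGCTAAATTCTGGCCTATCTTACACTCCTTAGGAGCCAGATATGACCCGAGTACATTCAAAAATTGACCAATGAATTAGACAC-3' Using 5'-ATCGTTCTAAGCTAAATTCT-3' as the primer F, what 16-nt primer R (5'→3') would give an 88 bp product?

5'-CTAATTCATTGGTCAA-3'

The forward primer binds at positions 22–41, so an 88 bp product ends at position 22 + 88 − 1 = 109.
The reverse primer anneals to the top strand over positions 94–109, i.e. to TTGACCAATGAATTAG.
Its sequence written 5'→3' is the reverse complement: CTAATTCATTGGTCAA.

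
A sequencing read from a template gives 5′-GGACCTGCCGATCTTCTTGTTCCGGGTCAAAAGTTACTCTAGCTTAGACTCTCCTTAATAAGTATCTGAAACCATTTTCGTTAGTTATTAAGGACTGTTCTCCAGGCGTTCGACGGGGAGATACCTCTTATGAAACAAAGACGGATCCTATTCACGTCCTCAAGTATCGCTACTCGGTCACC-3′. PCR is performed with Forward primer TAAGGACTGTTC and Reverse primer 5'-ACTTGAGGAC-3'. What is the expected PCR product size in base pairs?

The forward primer matches the template at positions 89–100.
Reverse complement of the reverse primer: GTCCTCAAGT. This occurs on the top strand at positions 156–165.
Amplicon spans positions 89–165: 77 bp.

77 bp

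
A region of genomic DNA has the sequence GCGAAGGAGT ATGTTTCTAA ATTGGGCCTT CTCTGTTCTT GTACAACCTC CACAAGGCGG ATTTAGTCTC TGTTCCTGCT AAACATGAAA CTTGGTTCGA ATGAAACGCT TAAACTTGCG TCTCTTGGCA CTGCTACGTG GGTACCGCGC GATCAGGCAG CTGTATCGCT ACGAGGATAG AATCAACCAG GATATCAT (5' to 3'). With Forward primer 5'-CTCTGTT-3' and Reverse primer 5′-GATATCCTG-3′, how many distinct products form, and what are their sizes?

Two products: 166 bp, 129 bp

The forward primer CTCTGTT matches the top strand at positions 31–37, 68–74.
The reverse primer's reverse complement is CAGGATATC, matching at positions 188–196.
Each forward site pairs with the reverse site to give a product ending at position 196: sizes 166, 129 bp.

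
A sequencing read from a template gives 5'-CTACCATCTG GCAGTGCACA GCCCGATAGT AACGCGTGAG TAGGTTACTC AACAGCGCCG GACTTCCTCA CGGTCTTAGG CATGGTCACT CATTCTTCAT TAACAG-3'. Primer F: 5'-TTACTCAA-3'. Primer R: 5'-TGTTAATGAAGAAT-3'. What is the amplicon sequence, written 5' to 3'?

5'-TTACTCAACAGCGCCGGACTTCCTCACGGTCTTAGGCATGGTCACTCATTCTTCATTAACA-3'

Scanning the template, TTACTCAA occurs at positions 45–52; this primer anneals to the bottom strand there with its 3' end pointing downstream.
Reverse complement of the reverse primer: ATTCTTCATTAACA. This occurs on the top strand at positions 92–105.
The product is the template from position 45 through 105 (61 bp).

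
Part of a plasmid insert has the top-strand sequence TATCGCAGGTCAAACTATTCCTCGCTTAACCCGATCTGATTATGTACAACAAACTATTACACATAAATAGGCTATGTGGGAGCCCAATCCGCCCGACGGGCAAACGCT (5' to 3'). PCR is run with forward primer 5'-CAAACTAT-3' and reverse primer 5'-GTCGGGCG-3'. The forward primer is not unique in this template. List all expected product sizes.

87 bp, 48 bp

The forward primer CAAACTAT matches the top strand at positions 11–18, 50–57.
The reverse primer's reverse complement is CGCCCGAC, matching at positions 90–97.
Each forward site pairs with the reverse site to give a product ending at position 97: sizes 87, 48 bp.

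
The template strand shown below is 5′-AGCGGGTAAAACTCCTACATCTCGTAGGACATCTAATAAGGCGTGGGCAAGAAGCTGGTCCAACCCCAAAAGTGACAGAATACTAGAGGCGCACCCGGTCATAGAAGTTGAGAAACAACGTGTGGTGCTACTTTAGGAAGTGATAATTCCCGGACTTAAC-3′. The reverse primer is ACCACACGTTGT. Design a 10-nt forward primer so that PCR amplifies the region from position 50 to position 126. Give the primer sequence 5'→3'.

The reverse primer's reverse complement ACAACGTGTGGT matches the template at positions 115–126; the product starts at position 50.
The forward primer is identical to the top strand over positions 50–59: AGAAGCTGGT.

5'-AGAAGCTGGT-3'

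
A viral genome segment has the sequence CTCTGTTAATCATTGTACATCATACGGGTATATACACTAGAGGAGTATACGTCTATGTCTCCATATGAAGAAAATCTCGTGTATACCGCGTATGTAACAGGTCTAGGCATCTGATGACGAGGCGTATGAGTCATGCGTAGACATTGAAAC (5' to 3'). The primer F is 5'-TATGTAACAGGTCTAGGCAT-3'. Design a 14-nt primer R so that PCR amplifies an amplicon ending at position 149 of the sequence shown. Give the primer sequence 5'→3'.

The forward primer binds at positions 91–110; the product's 3' end on the top strand is position 149.
The reverse primer anneals to the top strand over positions 136–149, i.e. to CGTAGACATTGAAA.
Its sequence written 5'→3' is the reverse complement: TTTCAATGTCTACG.

5'-TTTCAATGTCTACG-3'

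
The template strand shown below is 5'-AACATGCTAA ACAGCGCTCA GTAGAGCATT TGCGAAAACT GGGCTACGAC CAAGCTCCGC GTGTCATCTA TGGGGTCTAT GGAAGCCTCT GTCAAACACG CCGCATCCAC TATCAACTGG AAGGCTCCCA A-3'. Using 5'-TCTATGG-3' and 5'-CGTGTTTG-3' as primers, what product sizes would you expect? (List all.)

34 bp, 25 bp

The forward primer TCTATGG matches the top strand at positions 67–73, 76–82.
The reverse primer's reverse complement is CAAACACG, matching at positions 93–100.
Each forward site pairs with the reverse site to give a product ending at position 100: sizes 34, 25 bp.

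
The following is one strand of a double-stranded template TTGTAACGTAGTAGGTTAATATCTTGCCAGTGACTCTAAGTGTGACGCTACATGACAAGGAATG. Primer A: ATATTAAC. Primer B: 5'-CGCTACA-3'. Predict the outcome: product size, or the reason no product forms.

Primer A (ATATTAAC) has reverse complement GTTAATAT, which matches the top strand at positions 15–22; primer A anneals to the top strand there with its 3' end pointing upstream toward position 15.
Primer B (CGCTACA) matches the top strand directly at positions 46–52; it anneals to the bottom strand with its 3' end pointing downstream toward position 52.
The 3' ends diverge (primer A extends toward position 1, primer B toward position 64), so the primers never converge on a shared product.

No product — the primers' 3' ends point away from each other.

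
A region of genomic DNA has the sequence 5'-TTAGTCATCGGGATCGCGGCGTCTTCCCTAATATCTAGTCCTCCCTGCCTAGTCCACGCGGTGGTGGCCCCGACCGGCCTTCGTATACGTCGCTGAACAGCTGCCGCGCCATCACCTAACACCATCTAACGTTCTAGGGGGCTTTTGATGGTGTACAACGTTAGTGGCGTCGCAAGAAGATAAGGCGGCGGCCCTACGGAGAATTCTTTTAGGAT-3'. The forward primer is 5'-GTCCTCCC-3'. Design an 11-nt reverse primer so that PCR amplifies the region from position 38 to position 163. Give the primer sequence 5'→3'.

5'-TAACGTTGTAC-3'

The product's 3' end on the top strand is position 163.
The reverse primer anneals to the top strand over positions 153–163, i.e. to GTACAACGTTA.
Its sequence written 5'→3' is the reverse complement: TAACGTTGTAC.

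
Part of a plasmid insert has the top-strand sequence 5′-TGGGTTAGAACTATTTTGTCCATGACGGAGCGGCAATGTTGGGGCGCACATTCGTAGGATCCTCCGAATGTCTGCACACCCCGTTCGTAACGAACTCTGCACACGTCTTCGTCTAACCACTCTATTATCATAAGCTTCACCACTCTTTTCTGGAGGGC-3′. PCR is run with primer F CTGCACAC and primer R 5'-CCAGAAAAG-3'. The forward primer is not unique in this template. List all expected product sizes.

The forward primer CTGCACAC matches the top strand at positions 72–79, 97–104.
The reverse primer's reverse complement is CTTTTCTGG, matching at positions 145–153.
Each forward site pairs with the reverse site to give a product ending at position 153: sizes 82, 57 bp.

82 bp, 57 bp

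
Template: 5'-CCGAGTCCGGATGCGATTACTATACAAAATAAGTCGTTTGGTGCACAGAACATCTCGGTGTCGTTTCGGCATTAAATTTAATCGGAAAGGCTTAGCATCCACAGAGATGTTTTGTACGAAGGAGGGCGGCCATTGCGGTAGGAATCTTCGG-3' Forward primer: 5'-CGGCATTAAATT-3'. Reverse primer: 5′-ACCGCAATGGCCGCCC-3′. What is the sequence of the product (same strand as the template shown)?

The forward primer matches the template at positions 67–78.
The reverse primer's reverse complement is GGGCGGCCATTGCGGT, which matches the template at positions 124–139.
The product is the template from position 67 through 139 (73 bp).

5'-CGGCATTAAATTTAATCGGAAAGGCTTAGCATCCACAGAGATGTTTTGTACGAAGGAGGGCGGCCATTGCGGT-3'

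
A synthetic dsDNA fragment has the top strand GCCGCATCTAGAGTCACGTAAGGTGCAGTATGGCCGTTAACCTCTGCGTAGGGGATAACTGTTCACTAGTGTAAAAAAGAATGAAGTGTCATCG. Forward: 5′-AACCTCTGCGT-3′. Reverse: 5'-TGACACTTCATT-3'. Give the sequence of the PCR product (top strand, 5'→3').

Scanning the template, AACCTCTGCGT occurs at positions 39–49; this primer anneals to the bottom strand there with its 3' end pointing downstream.
Taking the reverse complement of TGACACTTCATT gives AATGAAGTGTCA, found at positions 80–91 on the template; the primer anneals here to the top strand with its 3' end pointing upstream.
The product is the template from position 39 through 91 (53 bp).

5'-AACCTCTGCGTAGGGGATAACTGTTCACTAGTGTAAAAAAGAATGAAGTGTCA-3'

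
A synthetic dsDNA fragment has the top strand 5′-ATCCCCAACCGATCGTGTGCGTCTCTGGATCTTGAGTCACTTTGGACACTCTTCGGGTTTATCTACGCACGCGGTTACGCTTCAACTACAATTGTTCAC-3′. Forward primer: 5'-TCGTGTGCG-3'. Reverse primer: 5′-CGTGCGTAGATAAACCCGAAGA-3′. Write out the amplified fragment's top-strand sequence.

Forward primer TCGTGTGCG is found on the top strand at positions 13–21.
Reverse complement of the reverse primer: TCTTCGGGTTTATCTACGCACG. This occurs on the top strand at positions 50–71.
The product is the template from position 13 through 71 (59 bp).

5'-TCGTGTGCGTCTCTGGATCTTGAGTCACTTTGGACACTCTTCGGGTTTATCTACGCACG-3'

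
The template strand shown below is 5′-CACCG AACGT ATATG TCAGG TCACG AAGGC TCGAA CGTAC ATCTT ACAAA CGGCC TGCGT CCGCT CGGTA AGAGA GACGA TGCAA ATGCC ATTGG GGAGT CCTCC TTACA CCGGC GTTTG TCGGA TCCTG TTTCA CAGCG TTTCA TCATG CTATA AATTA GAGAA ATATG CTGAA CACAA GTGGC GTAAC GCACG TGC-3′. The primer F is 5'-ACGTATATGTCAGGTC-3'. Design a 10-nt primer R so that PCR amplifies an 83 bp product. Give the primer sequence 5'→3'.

5'-GCATTTGCAT-3'

The forward primer binds at positions 7–22, so an 83 bp product ends at position 7 + 83 − 1 = 89.
The reverse primer anneals to the top strand over positions 80–89, i.e. to ATGCAAATGC.
Its sequence written 5'→3' is the reverse complement: GCATTTGCAT.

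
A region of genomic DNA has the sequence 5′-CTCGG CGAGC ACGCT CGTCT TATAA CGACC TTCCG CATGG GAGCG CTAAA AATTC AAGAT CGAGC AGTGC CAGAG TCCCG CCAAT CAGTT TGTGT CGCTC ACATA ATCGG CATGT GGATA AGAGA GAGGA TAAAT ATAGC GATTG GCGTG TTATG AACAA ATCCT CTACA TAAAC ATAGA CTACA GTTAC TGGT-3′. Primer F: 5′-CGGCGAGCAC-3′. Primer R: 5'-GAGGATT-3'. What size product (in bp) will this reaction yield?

164 bp

Forward primer CGGCGAGCAC is found on the top strand at positions 3–12.
Reverse complement of the reverse primer: AATCCTC. This occurs on the top strand at positions 160–166.
Amplicon spans positions 3–166: 164 bp.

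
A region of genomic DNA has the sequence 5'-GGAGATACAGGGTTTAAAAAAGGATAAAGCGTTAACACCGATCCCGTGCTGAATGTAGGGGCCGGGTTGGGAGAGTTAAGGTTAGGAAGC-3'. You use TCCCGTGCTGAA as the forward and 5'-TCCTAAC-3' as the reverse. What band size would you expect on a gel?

Forward primer TCCCGTGCTGAA is found on the top strand at positions 42–53.
The reverse primer's reverse complement is GTTAGGA, which matches the template at positions 81–87.
The product runs from position 42 to position 87, so its length is 87 − 42 + 1 = 46 bp.

46 bp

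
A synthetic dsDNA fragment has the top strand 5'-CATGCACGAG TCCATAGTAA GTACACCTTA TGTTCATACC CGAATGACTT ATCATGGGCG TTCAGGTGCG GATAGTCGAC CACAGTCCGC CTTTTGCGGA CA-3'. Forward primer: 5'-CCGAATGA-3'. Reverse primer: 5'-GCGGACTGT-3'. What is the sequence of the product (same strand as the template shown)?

The forward primer matches the template at positions 40–47.
Reverse complement of the reverse primer: ACAGTCCGC. This occurs on the top strand at positions 82–90.
The product is the template from position 40 through 90 (51 bp).

5'-CCGAATGACTTATCATGGGCGTTCAGGTGCGGATAGTCGACCACAGTCCGC-3'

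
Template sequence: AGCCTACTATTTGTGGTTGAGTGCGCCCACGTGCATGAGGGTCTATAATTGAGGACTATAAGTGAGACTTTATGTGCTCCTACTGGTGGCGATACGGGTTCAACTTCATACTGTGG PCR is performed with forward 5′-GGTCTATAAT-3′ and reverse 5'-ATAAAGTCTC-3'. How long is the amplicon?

34 bp

Forward primer GGTCTATAAT is found on the top strand at positions 40–49.
Taking the reverse complement of ATAAAGTCTC gives GAGACTTTAT, found at positions 64–73 on the template; the primer anneals here to the top strand with its 3' end pointing upstream.
Product length = (reverse-primer end) − (forward-primer start) + 1 = 73 − 40 + 1 = 34 bp.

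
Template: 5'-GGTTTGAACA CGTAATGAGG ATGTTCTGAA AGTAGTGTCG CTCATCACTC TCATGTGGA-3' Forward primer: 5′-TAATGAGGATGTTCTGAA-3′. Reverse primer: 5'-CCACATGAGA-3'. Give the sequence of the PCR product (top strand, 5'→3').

The forward primer matches the template at positions 13–30.
Reverse complement of the reverse primer: TCTCATGTGG. This occurs on the top strand at positions 49–58.
The product is the template from position 13 through 58 (46 bp).

5'-TAATGAGGATGTTCTGAAAGTAGTGTCGCTCATCACTCTCATGTGG-3'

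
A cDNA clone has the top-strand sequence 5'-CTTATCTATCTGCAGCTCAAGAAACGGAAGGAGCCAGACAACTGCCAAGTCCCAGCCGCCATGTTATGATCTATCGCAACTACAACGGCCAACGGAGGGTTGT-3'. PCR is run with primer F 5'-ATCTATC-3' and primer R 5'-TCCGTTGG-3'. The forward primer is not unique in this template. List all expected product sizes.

The forward primer ATCTATC matches the top strand at positions 4–10, 69–75.
The reverse primer's reverse complement is CCAACGGA, matching at positions 89–96.
Each forward site pairs with the reverse site to give a product ending at position 96: sizes 93, 28 bp.

93 bp, 28 bp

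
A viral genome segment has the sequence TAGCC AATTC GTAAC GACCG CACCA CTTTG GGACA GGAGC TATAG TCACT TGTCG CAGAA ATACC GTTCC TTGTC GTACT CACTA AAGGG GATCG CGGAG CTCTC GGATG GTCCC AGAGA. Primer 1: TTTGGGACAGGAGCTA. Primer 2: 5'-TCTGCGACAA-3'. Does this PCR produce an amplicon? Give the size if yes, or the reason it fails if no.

Primer 1 (TTTGGGACAGGAGCTA) matches the top strand at positions 27–42; it acts as a forward primer.
Primer 2's reverse complement is TTGTCGCAGA, matching the top strand at positions 50–59; it acts as a reverse primer.
The 3' ends face each other across positions 27–59, giving a 33 bp product.

Yes — a 33 bp product.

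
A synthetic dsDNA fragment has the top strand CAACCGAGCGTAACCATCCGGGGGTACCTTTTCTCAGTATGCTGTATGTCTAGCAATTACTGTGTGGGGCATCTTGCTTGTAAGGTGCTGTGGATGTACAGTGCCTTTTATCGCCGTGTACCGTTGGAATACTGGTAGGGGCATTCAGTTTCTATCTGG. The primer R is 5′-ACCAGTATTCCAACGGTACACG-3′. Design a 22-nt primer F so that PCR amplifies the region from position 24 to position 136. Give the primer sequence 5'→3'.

5'-GTACCTTTTCTCAGTATGCTGT-3'

The reverse primer's reverse complement CGTGTACCGTTGGAATACTGGT matches the template at positions 115–136; the product starts at position 24.
The forward primer is identical to the top strand over positions 24–45: GTACCTTTTCTCAGTATGCTGT.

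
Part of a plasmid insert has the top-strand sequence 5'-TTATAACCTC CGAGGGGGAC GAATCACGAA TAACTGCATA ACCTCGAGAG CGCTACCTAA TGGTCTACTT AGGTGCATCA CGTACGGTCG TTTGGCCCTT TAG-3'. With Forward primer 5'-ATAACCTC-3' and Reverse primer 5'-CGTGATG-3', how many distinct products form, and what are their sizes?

The forward primer ATAACCTC matches the top strand at positions 3–10, 38–45.
The reverse primer's reverse complement is CATCACG, matching at positions 76–82.
Each forward site pairs with the reverse site to give a product ending at position 82: sizes 80, 45 bp.

Two products: 80 bp, 45 bp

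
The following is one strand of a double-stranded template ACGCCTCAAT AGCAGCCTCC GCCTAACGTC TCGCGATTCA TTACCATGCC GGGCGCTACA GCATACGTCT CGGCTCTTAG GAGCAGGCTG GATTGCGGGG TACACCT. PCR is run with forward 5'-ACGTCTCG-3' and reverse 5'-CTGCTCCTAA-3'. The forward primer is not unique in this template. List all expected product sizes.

The forward primer ACGTCTCG matches the top strand at positions 26–33, 65–72.
The reverse primer's reverse complement is TTAGGAGCAG, matching at positions 77–86.
Each forward site pairs with the reverse site to give a product ending at position 86: sizes 61, 22 bp.

61 bp, 22 bp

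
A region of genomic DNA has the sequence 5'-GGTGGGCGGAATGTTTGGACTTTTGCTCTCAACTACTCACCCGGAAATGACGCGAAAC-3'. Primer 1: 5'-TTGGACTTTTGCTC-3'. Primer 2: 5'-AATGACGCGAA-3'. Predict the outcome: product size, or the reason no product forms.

No product — both primers anneal to the same strand and extend in the same direction.

Primer 1 (TTGGACTTTTGCTC) matches the top strand at positions 15–28 (3' end points downstream).
Primer 2 (AATGACGCGAA) also matches the top strand directly, at positions 46–56 — its reverse complement TTCGCGTCATT is not present.
Both primers anneal to the bottom strand with 3' ends pointing the same way, so neither can prime synthesis back toward the other.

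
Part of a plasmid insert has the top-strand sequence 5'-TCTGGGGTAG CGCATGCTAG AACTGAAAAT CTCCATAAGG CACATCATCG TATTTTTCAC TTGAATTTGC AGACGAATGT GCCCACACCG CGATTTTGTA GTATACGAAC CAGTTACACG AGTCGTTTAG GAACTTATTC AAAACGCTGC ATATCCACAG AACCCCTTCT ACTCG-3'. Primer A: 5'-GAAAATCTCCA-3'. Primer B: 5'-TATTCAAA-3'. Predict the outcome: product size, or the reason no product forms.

No product — both primers anneal to the same strand and extend in the same direction.

Primer A (GAAAATCTCCA) matches the top strand at positions 25–35 (3' end points downstream).
Primer B (TATTCAAA) also matches the top strand directly, at positions 136–143 — its reverse complement TTTGAATA is not present.
Both primers anneal to the bottom strand with 3' ends pointing the same way, so neither can prime synthesis back toward the other.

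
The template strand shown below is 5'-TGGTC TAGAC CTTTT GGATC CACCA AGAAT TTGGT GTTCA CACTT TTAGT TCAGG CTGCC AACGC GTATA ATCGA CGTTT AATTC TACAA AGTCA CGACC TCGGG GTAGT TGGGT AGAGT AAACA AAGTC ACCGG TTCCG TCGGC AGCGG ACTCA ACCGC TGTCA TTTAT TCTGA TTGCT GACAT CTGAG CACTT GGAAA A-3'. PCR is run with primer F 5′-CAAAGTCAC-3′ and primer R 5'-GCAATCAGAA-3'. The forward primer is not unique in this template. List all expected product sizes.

The forward primer CAAAGTCAC matches the top strand at positions 88–96, 124–132.
The reverse primer's reverse complement is TTCTGATTGC, matching at positions 170–179.
Each forward site pairs with the reverse site to give a product ending at position 179: sizes 92, 56 bp.

92 bp, 56 bp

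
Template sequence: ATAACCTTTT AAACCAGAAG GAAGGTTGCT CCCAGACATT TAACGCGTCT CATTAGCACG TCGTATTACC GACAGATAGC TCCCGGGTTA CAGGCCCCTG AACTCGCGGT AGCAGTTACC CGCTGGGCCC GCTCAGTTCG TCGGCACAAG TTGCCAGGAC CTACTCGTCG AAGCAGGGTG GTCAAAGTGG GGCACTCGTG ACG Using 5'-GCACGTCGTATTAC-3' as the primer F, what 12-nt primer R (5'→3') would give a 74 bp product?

5'-GGCCCAGCGGGT-3'

The forward primer binds at positions 56–69, so a 74 bp product ends at position 56 + 74 − 1 = 129.
The reverse primer anneals to the top strand over positions 118–129, i.e. to ACCCGCTGGGCC.
Its sequence written 5'→3' is the reverse complement: GGCCCAGCGGGT.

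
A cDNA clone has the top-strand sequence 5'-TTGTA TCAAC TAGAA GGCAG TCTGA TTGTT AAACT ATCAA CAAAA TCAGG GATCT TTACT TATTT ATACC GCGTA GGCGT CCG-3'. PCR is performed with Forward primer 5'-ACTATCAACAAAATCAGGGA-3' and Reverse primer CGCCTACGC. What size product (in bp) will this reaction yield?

47 bp

Forward primer ACTATCAACAAAATCAGGGA is found on the top strand at positions 33–52.
The reverse primer's reverse complement is GCGTAGGCG, which matches the template at positions 71–79.
Product length = (reverse-primer end) − (forward-primer start) + 1 = 79 − 33 + 1 = 47 bp.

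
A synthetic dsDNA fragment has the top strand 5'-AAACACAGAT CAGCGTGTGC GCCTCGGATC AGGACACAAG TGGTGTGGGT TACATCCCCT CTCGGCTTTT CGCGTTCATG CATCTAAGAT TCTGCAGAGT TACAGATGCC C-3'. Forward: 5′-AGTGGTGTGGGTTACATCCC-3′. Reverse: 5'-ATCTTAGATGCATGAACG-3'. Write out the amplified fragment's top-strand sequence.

Scanning the template, AGTGGTGTGGGTTACATCCC occurs at positions 39–58; this primer anneals to the bottom strand there with its 3' end pointing downstream.
Taking the reverse complement of ATCTTAGATGCATGAACG gives CGTTCATGCATCTAAGAT, found at positions 73–90 on the template; the primer anneals here to the top strand with its 3' end pointing upstream.
The product is the template from position 39 through 90 (52 bp).

5'-AGTGGTGTGGGTTACATCCCCTCTCGGCTTTTCGCGTTCATGCATCTAAGAT-3'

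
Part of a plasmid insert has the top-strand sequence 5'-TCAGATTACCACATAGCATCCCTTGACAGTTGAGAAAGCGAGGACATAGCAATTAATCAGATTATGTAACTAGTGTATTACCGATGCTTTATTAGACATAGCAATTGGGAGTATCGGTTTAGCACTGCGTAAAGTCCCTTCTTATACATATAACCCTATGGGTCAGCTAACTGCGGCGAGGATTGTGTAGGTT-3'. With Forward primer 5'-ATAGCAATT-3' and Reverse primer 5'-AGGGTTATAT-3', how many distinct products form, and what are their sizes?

Two products: 112 bp, 60 bp

The forward primer ATAGCAATT matches the top strand at positions 46–54, 98–106.
The reverse primer's reverse complement is ATATAACCCT, matching at positions 148–157.
Each forward site pairs with the reverse site to give a product ending at position 157: sizes 112, 60 bp.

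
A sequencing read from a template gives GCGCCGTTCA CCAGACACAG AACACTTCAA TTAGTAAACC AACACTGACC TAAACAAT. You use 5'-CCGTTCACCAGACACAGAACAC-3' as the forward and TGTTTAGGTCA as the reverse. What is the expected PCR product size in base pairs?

Forward primer CCGTTCACCAGACACAGAACAC is found on the top strand at positions 4–25.
The reverse primer's reverse complement is TGACCTAAACA, which matches the template at positions 46–56.
Amplicon spans positions 4–56: 53 bp.

53 bp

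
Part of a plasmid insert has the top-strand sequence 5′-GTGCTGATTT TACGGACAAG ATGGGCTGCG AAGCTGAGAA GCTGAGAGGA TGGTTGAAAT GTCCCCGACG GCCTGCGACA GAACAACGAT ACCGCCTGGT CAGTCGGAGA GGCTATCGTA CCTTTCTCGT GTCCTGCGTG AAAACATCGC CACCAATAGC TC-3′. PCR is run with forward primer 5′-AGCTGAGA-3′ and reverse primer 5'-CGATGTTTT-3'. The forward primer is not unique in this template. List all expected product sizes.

118 bp, 110 bp

The forward primer AGCTGAGA matches the top strand at positions 32–39, 40–47.
The reverse primer's reverse complement is AAAACATCG, matching at positions 141–149.
Each forward site pairs with the reverse site to give a product ending at position 149: sizes 118, 110 bp.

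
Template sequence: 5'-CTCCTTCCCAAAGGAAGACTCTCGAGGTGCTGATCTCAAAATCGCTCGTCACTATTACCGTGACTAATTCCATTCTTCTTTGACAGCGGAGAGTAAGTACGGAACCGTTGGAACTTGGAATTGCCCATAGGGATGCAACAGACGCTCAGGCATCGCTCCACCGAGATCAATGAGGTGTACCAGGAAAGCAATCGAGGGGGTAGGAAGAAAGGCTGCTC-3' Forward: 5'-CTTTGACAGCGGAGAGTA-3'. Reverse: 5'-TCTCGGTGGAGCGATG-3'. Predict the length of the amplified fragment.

The forward primer matches the template at positions 78–95.
Taking the reverse complement of TCTCGGTGGAGCGATG gives CATCGCTCCACCGAGA, found at positions 151–166 on the template; the primer anneals here to the top strand with its 3' end pointing upstream.
Amplicon spans positions 78–166: 89 bp.

89 bp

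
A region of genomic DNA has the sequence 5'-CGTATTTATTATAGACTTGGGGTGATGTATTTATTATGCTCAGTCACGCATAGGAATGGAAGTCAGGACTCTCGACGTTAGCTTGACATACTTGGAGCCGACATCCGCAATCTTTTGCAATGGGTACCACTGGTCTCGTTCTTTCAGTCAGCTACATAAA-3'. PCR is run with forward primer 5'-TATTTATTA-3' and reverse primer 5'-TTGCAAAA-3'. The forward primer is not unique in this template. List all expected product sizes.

118 bp, 93 bp

The forward primer TATTTATTA matches the top strand at positions 3–11, 28–36.
The reverse primer's reverse complement is TTTTGCAA, matching at positions 113–120.
Each forward site pairs with the reverse site to give a product ending at position 120: sizes 118, 93 bp.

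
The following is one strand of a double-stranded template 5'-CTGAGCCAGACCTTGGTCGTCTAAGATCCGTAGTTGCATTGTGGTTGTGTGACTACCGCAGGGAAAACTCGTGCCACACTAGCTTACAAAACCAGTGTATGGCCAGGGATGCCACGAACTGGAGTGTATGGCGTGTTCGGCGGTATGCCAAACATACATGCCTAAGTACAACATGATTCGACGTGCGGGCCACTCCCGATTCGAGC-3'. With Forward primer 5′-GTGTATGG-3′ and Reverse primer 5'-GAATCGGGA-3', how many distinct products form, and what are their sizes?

Two products: 108 bp, 79 bp

The forward primer GTGTATGG matches the top strand at positions 95–102, 124–131.
The reverse primer's reverse complement is TCCCGATTC, matching at positions 194–202.
Each forward site pairs with the reverse site to give a product ending at position 202: sizes 108, 79 bp.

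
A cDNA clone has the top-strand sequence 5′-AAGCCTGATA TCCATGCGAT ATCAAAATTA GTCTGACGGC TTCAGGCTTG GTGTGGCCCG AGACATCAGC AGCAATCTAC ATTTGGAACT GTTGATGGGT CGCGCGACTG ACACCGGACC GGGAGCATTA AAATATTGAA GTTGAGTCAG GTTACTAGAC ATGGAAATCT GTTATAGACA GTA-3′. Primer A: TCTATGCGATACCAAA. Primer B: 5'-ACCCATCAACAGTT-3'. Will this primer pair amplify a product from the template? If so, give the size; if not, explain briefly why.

No product — primer A has no binding site in the template.

Primer A (TCTATGCGATACCAAA) does not match the top strand, and its reverse complement TTTGGTATCGCATAGA does not match either.
With no annealing site for primer A, no amplification occurs.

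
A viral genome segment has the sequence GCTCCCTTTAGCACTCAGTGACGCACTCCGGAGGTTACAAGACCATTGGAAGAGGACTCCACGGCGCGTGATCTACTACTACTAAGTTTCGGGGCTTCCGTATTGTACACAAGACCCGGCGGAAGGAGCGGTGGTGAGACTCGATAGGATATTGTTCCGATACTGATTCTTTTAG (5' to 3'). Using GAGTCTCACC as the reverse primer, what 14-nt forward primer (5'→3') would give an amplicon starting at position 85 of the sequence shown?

The reverse primer's reverse complement GGTGAGACTC matches the template at positions 133–142; the product starts at position 85.
The forward primer is identical to the top strand over positions 85–98: AGTTTCGGGGCTTC.

5'-AGTTTCGGGGCTTC-3'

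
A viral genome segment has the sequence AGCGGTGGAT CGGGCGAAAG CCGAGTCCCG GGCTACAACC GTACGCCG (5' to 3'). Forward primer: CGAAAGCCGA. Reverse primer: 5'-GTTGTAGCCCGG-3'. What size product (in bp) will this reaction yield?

25 bp

The forward primer matches the template at positions 15–24.
The reverse primer's reverse complement is CCGGGCTACAAC, which matches the template at positions 28–39.
Amplicon spans positions 15–39: 25 bp.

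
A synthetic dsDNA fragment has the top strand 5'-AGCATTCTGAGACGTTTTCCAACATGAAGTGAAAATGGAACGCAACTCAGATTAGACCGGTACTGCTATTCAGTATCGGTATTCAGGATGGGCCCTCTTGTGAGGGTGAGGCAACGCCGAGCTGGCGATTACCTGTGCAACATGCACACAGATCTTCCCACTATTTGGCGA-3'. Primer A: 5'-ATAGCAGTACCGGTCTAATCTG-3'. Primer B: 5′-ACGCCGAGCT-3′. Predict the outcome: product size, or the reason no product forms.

No product — the primers' 3' ends point away from each other.

Primer A (ATAGCAGTACCGGTCTAATCTG) has reverse complement CAGATTAGACCGGTACTGCTAT, which matches the top strand at positions 48–69; primer A anneals to the top strand there with its 3' end pointing upstream toward position 48.
Primer B (ACGCCGAGCT) matches the top strand directly at positions 114–123; it anneals to the bottom strand with its 3' end pointing downstream toward position 123.
The 3' ends diverge (primer A extends toward position 1, primer B toward position 171), so the primers never converge on a shared product.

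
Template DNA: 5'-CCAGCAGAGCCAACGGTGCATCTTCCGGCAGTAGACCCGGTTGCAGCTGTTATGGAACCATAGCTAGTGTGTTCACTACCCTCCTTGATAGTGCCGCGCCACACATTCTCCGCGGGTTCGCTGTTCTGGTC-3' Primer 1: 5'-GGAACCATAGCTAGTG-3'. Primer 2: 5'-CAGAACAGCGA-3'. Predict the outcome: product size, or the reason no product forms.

Yes — a 75 bp product.

Primer 1 (GGAACCATAGCTAGTG) matches the top strand at positions 54–69; it acts as a forward primer.
Primer 2's reverse complement is TCGCTGTTCTG, matching the top strand at positions 118–128; it acts as a reverse primer.
The 3' ends face each other across positions 54–128, giving a 75 bp product.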